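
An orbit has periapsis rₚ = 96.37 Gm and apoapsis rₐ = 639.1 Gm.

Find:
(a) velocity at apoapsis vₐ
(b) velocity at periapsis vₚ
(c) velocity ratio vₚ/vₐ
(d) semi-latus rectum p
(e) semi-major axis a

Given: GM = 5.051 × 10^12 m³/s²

Convert to SI: rₚ = 96.37 Gm = 9.637e+10 m; rₐ = 639.1 Gm = 6.391e+11 m.
(a) With a = (rₚ + rₐ)/2 = 3.67735e+11 m, vₐ = √(GM (2/rₐ − 1/a)) = √(5.051e+12 · (2/6.391e+11 − 1/3.67735e+11)) m/s ≈ 1.439 m/s
(b) With a = (rₚ + rₐ)/2 = 3.67735e+11 m, vₚ = √(GM (2/rₚ − 1/a)) = √(5.051e+12 · (2/9.637e+10 − 1/3.67735e+11)) m/s ≈ 9.544 m/s
(c) Conservation of angular momentum (rₚvₚ = rₐvₐ) gives vₚ/vₐ = rₐ/rₚ = 6.391e+11/9.637e+10 ≈ 6.632
(d) From a = (rₚ + rₐ)/2 = 3.67735e+11 m and e = (rₐ − rₚ)/(rₐ + rₚ) = 0.737936, p = a(1 − e²) = 3.67735e+11 · (1 − (0.737936)²) ≈ 1.675e+11 m
(e) a = (rₚ + rₐ)/2 = (9.637e+10 + 6.391e+11)/2 ≈ 3.677e+11 m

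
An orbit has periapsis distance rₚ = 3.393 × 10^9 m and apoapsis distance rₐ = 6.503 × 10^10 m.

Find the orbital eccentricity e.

e = (rₐ − rₚ) / (rₐ + rₚ).
e = (6.503e+10 − 3.393e+09) / (6.503e+10 + 3.393e+09) = 6.1637e+10 / 6.8423e+10 ≈ 0.9008.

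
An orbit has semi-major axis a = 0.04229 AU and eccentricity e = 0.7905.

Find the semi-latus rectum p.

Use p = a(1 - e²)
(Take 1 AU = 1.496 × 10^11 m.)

Convert to SI: a = 0.04229 AU = 6.32658e+09 m.
p = a (1 − e²).
p = 6.32658e+09 · (1 − (0.7905)²) = 6.32658e+09 · 0.37511 ≈ 2.373e+09 m = 0.01586 AU.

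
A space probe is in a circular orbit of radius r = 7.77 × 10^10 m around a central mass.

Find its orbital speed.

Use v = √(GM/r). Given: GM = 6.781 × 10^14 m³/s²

For a circular orbit, gravity supplies the centripetal force, so v = √(GM / r).
v = √(6.781e+14 / 7.77e+10) m/s ≈ 93.42 m/s = 93.42 m/s.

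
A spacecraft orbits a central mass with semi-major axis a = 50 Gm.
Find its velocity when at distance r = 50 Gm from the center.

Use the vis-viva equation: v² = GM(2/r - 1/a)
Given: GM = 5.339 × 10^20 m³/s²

Convert to SI: a = 50 Gm = 5e+10 m; r = 50 Gm = 5e+10 m.
Vis-viva: v = √(GM · (2/r − 1/a)).
2/r − 1/a = 2/5e+10 − 1/5e+10 = 2e-11 m⁻¹.
v = √(5.339e+20 · 2e-11) m/s ≈ 1.033e+05 m/s = 103.3 km/s.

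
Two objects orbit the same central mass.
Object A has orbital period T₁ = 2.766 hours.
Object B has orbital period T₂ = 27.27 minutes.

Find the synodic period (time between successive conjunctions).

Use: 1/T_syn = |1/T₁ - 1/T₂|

Convert to SI: T₁ = 2.766 hours = 9957.6 s; T₂ = 27.27 minutes = 1636.2 s.
T_syn = |T₁ · T₂ / (T₁ − T₂)|.
T_syn = |9957.6 · 1636.2 / (9957.6 − 1636.2)| s ≈ 1958 s = 32.63 minutes.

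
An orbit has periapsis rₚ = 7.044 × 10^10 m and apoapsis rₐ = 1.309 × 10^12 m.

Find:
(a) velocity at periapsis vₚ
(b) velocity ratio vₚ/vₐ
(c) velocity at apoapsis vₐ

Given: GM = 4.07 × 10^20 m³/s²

(a) With a = (rₚ + rₐ)/2 = 6.8972e+11 m, vₚ = √(GM (2/rₚ − 1/a)) = √(4.07e+20 · (2/7.044e+10 − 1/6.8972e+11)) m/s ≈ 1.047e+05 m/s
(b) Conservation of angular momentum (rₚvₚ = rₐvₐ) gives vₚ/vₐ = rₐ/rₚ = 1.309e+12/7.044e+10 ≈ 18.58
(c) With a = (rₚ + rₐ)/2 = 6.8972e+11 m, vₐ = √(GM (2/rₐ − 1/a)) = √(4.07e+20 · (2/1.309e+12 − 1/6.8972e+11)) m/s ≈ 5635 m/s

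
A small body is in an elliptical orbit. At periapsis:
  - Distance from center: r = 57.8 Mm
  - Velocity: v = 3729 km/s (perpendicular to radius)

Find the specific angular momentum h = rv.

Convert to SI: r = 57.8 Mm = 5.78e+07 m; v = 3729 km/s = 3.729e+06 m/s.
With v perpendicular to r, h = r · v.
h = 5.78e+07 · 3.729e+06 m²/s ≈ 2.155e+14 m²/s.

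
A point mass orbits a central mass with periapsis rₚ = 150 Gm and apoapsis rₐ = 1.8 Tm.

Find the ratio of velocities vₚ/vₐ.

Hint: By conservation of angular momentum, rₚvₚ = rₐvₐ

Convert to SI: rₚ = 150 Gm = 1.5e+11 m; rₐ = 1.8 Tm = 1.8e+12 m.
Conservation of angular momentum gives rₚvₚ = rₐvₐ, so vₚ/vₐ = rₐ/rₚ.
vₚ/vₐ = 1.8e+12 / 1.5e+11 ≈ 12.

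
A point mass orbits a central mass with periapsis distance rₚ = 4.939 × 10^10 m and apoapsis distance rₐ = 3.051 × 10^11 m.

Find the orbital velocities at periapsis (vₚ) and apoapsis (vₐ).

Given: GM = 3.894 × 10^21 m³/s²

Use the vis-viva equation v² = GM(2/r − 1/a) with a = (rₚ + rₐ)/2 = (4.939e+10 + 3.051e+11)/2 = 1.77245e+11 m.
vₚ = √(GM · (2/rₚ − 1/a)) = √(3.894e+21 · (2/4.939e+10 − 1/1.77245e+11)) m/s ≈ 3.684e+05 m/s = 368.4 km/s.
vₐ = √(GM · (2/rₐ − 1/a)) = √(3.894e+21 · (2/3.051e+11 − 1/1.77245e+11)) m/s ≈ 5.964e+04 m/s = 59.64 km/s.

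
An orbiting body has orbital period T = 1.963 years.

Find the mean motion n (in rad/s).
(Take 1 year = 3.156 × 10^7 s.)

Convert to SI: T = 1.963 years = 6.19523e+07 s.
n = 2π / T.
n = 2π / 6.19523e+07 s ≈ 1.014e-07 rad/s.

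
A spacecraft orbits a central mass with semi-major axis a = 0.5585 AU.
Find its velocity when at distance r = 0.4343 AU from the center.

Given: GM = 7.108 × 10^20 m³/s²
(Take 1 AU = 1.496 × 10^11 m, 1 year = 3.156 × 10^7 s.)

Convert to SI: a = 0.5585 AU = 8.35516e+10 m; r = 0.4343 AU = 6.49713e+10 m.
Vis-viva: v = √(GM · (2/r − 1/a)).
2/r − 1/a = 2/6.49713e+10 − 1/8.35516e+10 = 1.88142e-11 m⁻¹.
v = √(7.108e+20 · 1.88142e-11) m/s ≈ 1.156e+05 m/s = 24.4 AU/year.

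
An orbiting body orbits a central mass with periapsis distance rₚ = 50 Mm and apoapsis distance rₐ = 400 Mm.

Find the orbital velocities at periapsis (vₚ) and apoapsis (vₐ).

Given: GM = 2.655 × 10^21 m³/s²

Convert to SI: rₚ = 50 Mm = 5e+07 m; rₐ = 400 Mm = 4e+08 m.
Use the vis-viva equation v² = GM(2/r − 1/a) with a = (rₚ + rₐ)/2 = (5e+07 + 4e+08)/2 = 2.25e+08 m.
vₚ = √(GM · (2/rₚ − 1/a)) = √(2.655e+21 · (2/5e+07 − 1/2.25e+08)) m/s ≈ 9.716e+06 m/s = 9716 km/s.
vₐ = √(GM · (2/rₐ − 1/a)) = √(2.655e+21 · (2/4e+08 − 1/2.25e+08)) m/s ≈ 1.214e+06 m/s = 1214 km/s.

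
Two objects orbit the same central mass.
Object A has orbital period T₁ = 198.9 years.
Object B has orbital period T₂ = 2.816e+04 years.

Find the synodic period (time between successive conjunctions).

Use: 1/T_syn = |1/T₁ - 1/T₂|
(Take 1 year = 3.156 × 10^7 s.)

Convert to SI: T₁ = 198.9 years = 6.27728e+09 s; T₂ = 2.816e+04 years = 8.8873e+11 s.
T_syn = |T₁ · T₂ / (T₁ − T₂)|.
T_syn = |6.27728e+09 · 8.8873e+11 / (6.27728e+09 − 8.8873e+11)| s ≈ 6.322e+09 s = 200.3 years.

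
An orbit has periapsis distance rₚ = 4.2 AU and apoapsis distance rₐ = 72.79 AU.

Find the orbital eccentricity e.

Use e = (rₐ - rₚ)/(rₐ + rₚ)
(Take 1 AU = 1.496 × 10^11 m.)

Convert to SI: rₚ = 4.2 AU = 6.2832e+11 m; rₐ = 72.79 AU = 1.08894e+13 m.
e = (rₐ − rₚ) / (rₐ + rₚ).
e = (1.08894e+13 − 6.2832e+11) / (1.08894e+13 + 6.2832e+11) = 1.02611e+13 / 1.15177e+13 ≈ 0.8909.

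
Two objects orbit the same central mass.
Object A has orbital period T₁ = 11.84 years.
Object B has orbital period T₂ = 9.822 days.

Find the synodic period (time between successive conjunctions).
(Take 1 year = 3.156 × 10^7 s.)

Convert to SI: T₁ = 11.84 years = 3.7367e+08 s; T₂ = 9.822 days = 848621 s.
T_syn = |T₁ · T₂ / (T₁ − T₂)|.
T_syn = |3.7367e+08 · 848621 / (3.7367e+08 − 848621)| s ≈ 8.506e+05 s = 9.844 days.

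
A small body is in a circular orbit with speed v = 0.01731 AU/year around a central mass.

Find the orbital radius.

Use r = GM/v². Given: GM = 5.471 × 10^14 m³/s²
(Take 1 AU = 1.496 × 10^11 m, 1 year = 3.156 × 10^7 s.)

Convert to SI: v = 0.01731 AU/year = 82.0525 m/s.
For a circular orbit, v² = GM / r, so r = GM / v².
r = 5.471e+14 / (82.0525)² m ≈ 8.126e+10 m = 0.5432 AU.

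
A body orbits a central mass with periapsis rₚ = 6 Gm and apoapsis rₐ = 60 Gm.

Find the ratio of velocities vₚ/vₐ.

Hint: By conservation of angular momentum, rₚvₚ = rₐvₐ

Convert to SI: rₚ = 6 Gm = 6e+09 m; rₐ = 60 Gm = 6e+10 m.
Conservation of angular momentum gives rₚvₚ = rₐvₐ, so vₚ/vₐ = rₐ/rₚ.
vₚ/vₐ = 6e+10 / 6e+09 ≈ 10.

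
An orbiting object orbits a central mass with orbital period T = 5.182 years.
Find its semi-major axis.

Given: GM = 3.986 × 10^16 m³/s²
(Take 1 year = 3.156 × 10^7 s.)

Convert to SI: T = 5.182 years = 1.63544e+08 s.
Invert Kepler's third law: a = (GM · T² / (4π²))^(1/3).
Substituting T = 1.63544e+08 s and GM = 3.986e+16 m³/s²:
a = (3.986e+16 · (1.63544e+08)² / (4π²))^(1/3) m
a ≈ 3e+10 m = 30 Gm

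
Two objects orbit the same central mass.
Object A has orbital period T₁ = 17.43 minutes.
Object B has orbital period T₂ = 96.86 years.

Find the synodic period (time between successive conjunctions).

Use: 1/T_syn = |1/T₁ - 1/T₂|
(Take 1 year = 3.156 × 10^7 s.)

Convert to SI: T₁ = 17.43 minutes = 1045.8 s; T₂ = 96.86 years = 3.0569e+09 s.
T_syn = |T₁ · T₂ / (T₁ − T₂)|.
T_syn = |1045.8 · 3.0569e+09 / (1045.8 − 3.0569e+09)| s ≈ 1046 s = 17.43 minutes.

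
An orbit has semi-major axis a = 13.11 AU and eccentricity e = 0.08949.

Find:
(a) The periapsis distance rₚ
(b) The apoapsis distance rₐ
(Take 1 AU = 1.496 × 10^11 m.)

Convert to SI: a = 13.11 AU = 1.96126e+12 m.
(a) rₚ = a(1 − e) = 1.96126e+12 · (1 − 0.08949) = 1.96126e+12 · 0.91051 ≈ 1.786e+12 m = 11.94 AU.
(b) rₐ = a(1 + e) = 1.96126e+12 · (1 + 0.08949) = 1.96126e+12 · 1.08949 ≈ 2.137e+12 m = 14.28 AU.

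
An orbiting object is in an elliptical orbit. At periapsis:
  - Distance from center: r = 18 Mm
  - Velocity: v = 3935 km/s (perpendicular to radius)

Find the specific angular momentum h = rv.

Convert to SI: r = 18 Mm = 1.8e+07 m; v = 3935 km/s = 3.935e+06 m/s.
With v perpendicular to r, h = r · v.
h = 1.8e+07 · 3.935e+06 m²/s ≈ 7.083e+13 m²/s.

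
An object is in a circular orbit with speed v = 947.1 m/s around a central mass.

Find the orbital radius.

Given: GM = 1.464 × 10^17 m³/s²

For a circular orbit, v² = GM / r, so r = GM / v².
r = 1.464e+17 / (947.1)² m ≈ 1.632e+11 m = 163.2 Gm.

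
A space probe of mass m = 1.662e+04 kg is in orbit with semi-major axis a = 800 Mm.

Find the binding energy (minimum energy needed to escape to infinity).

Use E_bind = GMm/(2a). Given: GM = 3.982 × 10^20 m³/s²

Convert to SI: a = 800 Mm = 8e+08 m.
Total orbital energy is E = −GMm/(2a); binding energy is E_bind = −E = GMm/(2a).
E_bind = 3.982e+20 · 1.662e+04 / (2 · 8e+08) J ≈ 4.136e+15 J = 4.136 PJ.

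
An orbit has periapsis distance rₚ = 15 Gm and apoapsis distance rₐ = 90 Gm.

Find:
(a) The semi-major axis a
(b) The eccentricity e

Convert to SI: rₚ = 15 Gm = 1.5e+10 m; rₐ = 90 Gm = 9e+10 m.
(a) a = (rₚ + rₐ) / 2 = (1.5e+10 + 9e+10) / 2 ≈ 5.25e+10 m = 52.5 Gm.
(b) e = (rₐ − rₚ) / (rₐ + rₚ) = (9e+10 − 1.5e+10) / (9e+10 + 1.5e+10) ≈ 0.7143.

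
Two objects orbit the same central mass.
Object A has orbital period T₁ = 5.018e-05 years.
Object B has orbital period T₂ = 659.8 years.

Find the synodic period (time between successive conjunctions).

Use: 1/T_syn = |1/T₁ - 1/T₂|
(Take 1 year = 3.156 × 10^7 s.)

Convert to SI: T₁ = 5.018e-05 years = 1583.68 s; T₂ = 659.8 years = 2.08233e+10 s.
T_syn = |T₁ · T₂ / (T₁ − T₂)|.
T_syn = |1583.68 · 2.08233e+10 / (1583.68 − 2.08233e+10)| s ≈ 1584 s = 5.018e-05 years.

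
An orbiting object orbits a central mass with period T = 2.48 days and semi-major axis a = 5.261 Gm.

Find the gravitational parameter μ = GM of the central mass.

Convert to SI: T = 2.48 days = 214272 s; a = 5.261 Gm = 5.261e+09 m.
GM = 4π² · a³ / T².
GM = 4π² · (5.261e+09)³ / (214272)² m³/s² ≈ 1.252e+20 m³/s² = 1.252 × 10^20 m³/s².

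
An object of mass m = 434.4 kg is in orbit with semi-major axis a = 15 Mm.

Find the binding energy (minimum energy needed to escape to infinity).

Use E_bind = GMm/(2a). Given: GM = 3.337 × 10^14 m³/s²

Convert to SI: a = 15 Mm = 1.5e+07 m.
Total orbital energy is E = −GMm/(2a); binding energy is E_bind = −E = GMm/(2a).
E_bind = 3.337e+14 · 434.4 / (2 · 1.5e+07) J ≈ 4.832e+09 J = 4.832 GJ.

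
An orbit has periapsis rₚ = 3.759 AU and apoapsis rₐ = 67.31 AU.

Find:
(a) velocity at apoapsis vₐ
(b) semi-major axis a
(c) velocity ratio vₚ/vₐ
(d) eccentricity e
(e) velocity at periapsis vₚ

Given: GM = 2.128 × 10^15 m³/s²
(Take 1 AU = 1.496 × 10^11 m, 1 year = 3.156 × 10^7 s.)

Convert to SI: rₚ = 3.759 AU = 5.62346e+11 m; rₐ = 67.31 AU = 1.00696e+13 m.
(a) With a = (rₚ + rₐ)/2 = 5.31596e+12 m, vₐ = √(GM (2/rₐ − 1/a)) = √(2.128e+15 · (2/1.00696e+13 − 1/5.31596e+12)) m/s ≈ 4.728 m/s
(b) a = (rₚ + rₐ)/2 = (5.62346e+11 + 1.00696e+13)/2 ≈ 5.316e+12 m
(c) Conservation of angular momentum (rₚvₚ = rₐvₐ) gives vₚ/vₐ = rₐ/rₚ = 1.00696e+13/5.62346e+11 ≈ 17.91
(d) e = (rₐ − rₚ)/(rₐ + rₚ) = (1.00696e+13 − 5.62346e+11)/(1.00696e+13 + 5.62346e+11) ≈ 0.8942
(e) With a = (rₚ + rₐ)/2 = 5.31596e+12 m, vₚ = √(GM (2/rₚ − 1/a)) = √(2.128e+15 · (2/5.62346e+11 − 1/5.31596e+12)) m/s ≈ 84.66 m/s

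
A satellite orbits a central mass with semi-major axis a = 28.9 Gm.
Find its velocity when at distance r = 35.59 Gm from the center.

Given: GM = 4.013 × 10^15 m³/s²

Convert to SI: a = 28.9 Gm = 2.89e+10 m; r = 35.59 Gm = 3.559e+10 m.
Vis-viva: v = √(GM · (2/r − 1/a)).
2/r − 1/a = 2/3.559e+10 − 1/2.89e+10 = 2.15935e-11 m⁻¹.
v = √(4.013e+15 · 2.15935e-11) m/s ≈ 294.4 m/s = 294.4 m/s.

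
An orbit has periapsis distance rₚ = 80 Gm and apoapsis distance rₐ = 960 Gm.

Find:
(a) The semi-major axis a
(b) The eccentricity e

Convert to SI: rₚ = 80 Gm = 8e+10 m; rₐ = 960 Gm = 9.6e+11 m.
(a) a = (rₚ + rₐ) / 2 = (8e+10 + 9.6e+11) / 2 ≈ 5.2e+11 m = 520 Gm.
(b) e = (rₐ − rₚ) / (rₐ + rₚ) = (9.6e+11 − 8e+10) / (9.6e+11 + 8e+10) ≈ 0.8462.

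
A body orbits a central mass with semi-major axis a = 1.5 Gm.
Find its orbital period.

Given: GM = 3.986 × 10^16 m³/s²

Convert to SI: a = 1.5 Gm = 1.5e+09 m.
Kepler's third law: T = 2π √(a³ / GM).
Substituting a = 1.5e+09 m and GM = 3.986e+16 m³/s²:
T = 2π √((1.5e+09)³ / 3.986e+16) s
T ≈ 1.828e+06 s = 21.16 days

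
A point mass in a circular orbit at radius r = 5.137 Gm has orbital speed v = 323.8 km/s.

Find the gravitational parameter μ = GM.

Convert to SI: r = 5.137 Gm = 5.137e+09 m; v = 323.8 km/s = 323800 m/s.
For a circular orbit v² = GM/r, so GM = v² · r.
GM = (323800)² · 5.137e+09 m³/s² ≈ 5.386e+20 m³/s² = 5.386 × 10^20 m³/s².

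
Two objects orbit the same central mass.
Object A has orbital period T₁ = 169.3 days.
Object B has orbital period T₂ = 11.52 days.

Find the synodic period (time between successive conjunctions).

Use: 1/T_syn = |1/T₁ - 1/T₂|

Convert to SI: T₁ = 169.3 days = 1.46275e+07 s; T₂ = 11.52 days = 995328 s.
T_syn = |T₁ · T₂ / (T₁ − T₂)|.
T_syn = |1.46275e+07 · 995328 / (1.46275e+07 − 995328)| s ≈ 1.068e+06 s = 12.36 days.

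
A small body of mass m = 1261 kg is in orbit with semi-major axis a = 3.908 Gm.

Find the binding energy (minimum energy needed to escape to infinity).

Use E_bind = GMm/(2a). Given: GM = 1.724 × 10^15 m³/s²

Convert to SI: a = 3.908 Gm = 3.908e+09 m.
Total orbital energy is E = −GMm/(2a); binding energy is E_bind = −E = GMm/(2a).
E_bind = 1.724e+15 · 1261 / (2 · 3.908e+09) J ≈ 2.781e+08 J = 278.1 MJ.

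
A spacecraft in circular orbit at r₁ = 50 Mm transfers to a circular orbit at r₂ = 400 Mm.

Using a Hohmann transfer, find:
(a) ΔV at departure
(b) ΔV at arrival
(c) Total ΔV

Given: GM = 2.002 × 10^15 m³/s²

Convert to SI: r₁ = 50 Mm = 5e+07 m; r₂ = 400 Mm = 4e+08 m.
Transfer semi-major axis: a_t = (r₁ + r₂)/2 = (5e+07 + 4e+08)/2 = 2.25e+08 m.
Circular speeds: v₁ = √(GM/r₁) = 6327.72 m/s, v₂ = √(GM/r₂) = 2237.19 m/s.
Transfer speeds (vis-viva v² = GM(2/r − 1/a_t)): v₁ᵗ = 8436.96 m/s, v₂ᵗ = 1054.62 m/s.
(a) ΔV₁ = |v₁ᵗ − v₁| ≈ 2109 m/s = 2.109 km/s.
(b) ΔV₂ = |v₂ − v₂ᵗ| ≈ 1183 m/s = 1.183 km/s.
(c) ΔV_total = ΔV₁ + ΔV₂ ≈ 3292 m/s = 3.292 km/s.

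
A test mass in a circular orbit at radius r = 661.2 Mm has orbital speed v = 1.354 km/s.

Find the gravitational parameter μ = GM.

Convert to SI: r = 661.2 Mm = 6.612e+08 m; v = 1.354 km/s = 1354 m/s.
For a circular orbit v² = GM/r, so GM = v² · r.
GM = (1354)² · 6.612e+08 m³/s² ≈ 1.212e+15 m³/s² = 1.212 × 10^15 m³/s².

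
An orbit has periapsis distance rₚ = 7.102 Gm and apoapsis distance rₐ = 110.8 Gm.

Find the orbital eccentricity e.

Convert to SI: rₚ = 7.102 Gm = 7.102e+09 m; rₐ = 110.8 Gm = 1.108e+11 m.
e = (rₐ − rₚ) / (rₐ + rₚ).
e = (1.108e+11 − 7.102e+09) / (1.108e+11 + 7.102e+09) = 1.03698e+11 / 1.17902e+11 ≈ 0.8795.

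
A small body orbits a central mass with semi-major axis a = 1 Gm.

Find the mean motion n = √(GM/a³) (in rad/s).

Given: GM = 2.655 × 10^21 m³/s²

Convert to SI: a = 1 Gm = 1e+09 m.
n = √(GM / a³).
n = √(2.655e+21 / (1e+09)³) rad/s ≈ 0.001629 rad/s.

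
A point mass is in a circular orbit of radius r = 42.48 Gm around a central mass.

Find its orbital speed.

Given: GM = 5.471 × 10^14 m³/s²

Convert to SI: r = 42.48 Gm = 4.248e+10 m.
For a circular orbit, gravity supplies the centripetal force, so v = √(GM / r).
v = √(5.471e+14 / 4.248e+10) m/s ≈ 113.5 m/s = 113.5 m/s.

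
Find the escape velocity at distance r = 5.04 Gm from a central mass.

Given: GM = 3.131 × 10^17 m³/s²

Convert to SI: r = 5.04 Gm = 5.04e+09 m.
Escape velocity comes from setting total energy to zero: ½v² − GM/r = 0 ⇒ v_esc = √(2GM / r).
v_esc = √(2 · 3.131e+17 / 5.04e+09) m/s ≈ 1.115e+04 m/s = 11.15 km/s.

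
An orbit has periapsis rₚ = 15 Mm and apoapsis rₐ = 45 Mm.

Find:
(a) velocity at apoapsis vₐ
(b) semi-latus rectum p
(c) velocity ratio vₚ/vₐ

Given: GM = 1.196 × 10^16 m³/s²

Convert to SI: rₚ = 15 Mm = 1.5e+07 m; rₐ = 45 Mm = 4.5e+07 m.
(a) With a = (rₚ + rₐ)/2 = 3e+07 m, vₐ = √(GM (2/rₐ − 1/a)) = √(1.196e+16 · (2/4.5e+07 − 1/3e+07)) m/s ≈ 1.153e+04 m/s
(b) From a = (rₚ + rₐ)/2 = 3e+07 m and e = (rₐ − rₚ)/(rₐ + rₚ) = 0.5, p = a(1 − e²) = 3e+07 · (1 − (0.5)²) ≈ 2.25e+07 m
(c) Conservation of angular momentum (rₚvₚ = rₐvₐ) gives vₚ/vₐ = rₐ/rₚ = 4.5e+07/1.5e+07 ≈ 3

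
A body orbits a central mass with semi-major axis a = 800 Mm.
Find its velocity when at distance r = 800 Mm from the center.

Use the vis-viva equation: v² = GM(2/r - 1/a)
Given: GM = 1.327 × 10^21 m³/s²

Convert to SI: a = 800 Mm = 8e+08 m; r = 800 Mm = 8e+08 m.
Vis-viva: v = √(GM · (2/r − 1/a)).
2/r − 1/a = 2/8e+08 − 1/8e+08 = 1.25e-09 m⁻¹.
v = √(1.327e+21 · 1.25e-09) m/s ≈ 1.288e+06 m/s = 1288 km/s.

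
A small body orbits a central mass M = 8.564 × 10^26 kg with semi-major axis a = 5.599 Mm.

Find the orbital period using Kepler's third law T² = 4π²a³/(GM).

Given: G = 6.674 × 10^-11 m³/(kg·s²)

Convert to SI: a = 5.599 Mm = 5.599e+06 m.
GM = G · M = 6.674e-11 · 8.564e+26 = 5.71561e+16 m³/s².
Kepler's third law: T = 2π √(a³ / GM).
Substituting a = 5.599e+06 m and GM = 5.71561e+16 m³/s²:
T = 2π √((5.599e+06)³ / 5.71561e+16) s
T ≈ 348.2 s = 5.803 minutes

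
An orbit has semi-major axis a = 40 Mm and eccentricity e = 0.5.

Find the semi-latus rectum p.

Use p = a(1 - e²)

Convert to SI: a = 40 Mm = 4e+07 m.
p = a (1 − e²).
p = 4e+07 · (1 − (0.5)²) = 4e+07 · 0.75 ≈ 3e+07 m = 30 Mm.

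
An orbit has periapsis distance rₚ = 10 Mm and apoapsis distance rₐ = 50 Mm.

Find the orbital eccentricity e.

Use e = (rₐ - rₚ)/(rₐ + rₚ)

Convert to SI: rₚ = 10 Mm = 1e+07 m; rₐ = 50 Mm = 5e+07 m.
e = (rₐ − rₚ) / (rₐ + rₚ).
e = (5e+07 − 1e+07) / (5e+07 + 1e+07) = 4e+07 / 6e+07 ≈ 0.6667.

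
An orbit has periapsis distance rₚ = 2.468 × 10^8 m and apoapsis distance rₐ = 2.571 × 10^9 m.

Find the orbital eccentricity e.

e = (rₐ − rₚ) / (rₐ + rₚ).
e = (2.571e+09 − 2.468e+08) / (2.571e+09 + 2.468e+08) = 2.3242e+09 / 2.8178e+09 ≈ 0.8248.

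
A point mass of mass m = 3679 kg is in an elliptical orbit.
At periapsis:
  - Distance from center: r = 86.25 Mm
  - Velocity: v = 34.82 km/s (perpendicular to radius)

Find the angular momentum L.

Convert to SI: r = 86.25 Mm = 8.625e+07 m; v = 34.82 km/s = 34820 m/s.
Since v is perpendicular to r, L = m · v · r.
L = 3679 · 34820 · 8.625e+07 kg·m²/s ≈ 1.105e+16 kg·m²/s.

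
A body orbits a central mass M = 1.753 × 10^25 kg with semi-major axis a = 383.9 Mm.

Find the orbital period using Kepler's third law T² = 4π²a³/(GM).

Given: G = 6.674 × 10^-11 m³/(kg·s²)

Convert to SI: a = 383.9 Mm = 3.839e+08 m.
GM = G · M = 6.674e-11 · 1.753e+25 = 1.16995e+15 m³/s².
Kepler's third law: T = 2π √(a³ / GM).
Substituting a = 3.839e+08 m and GM = 1.16995e+15 m³/s²:
T = 2π √((3.839e+08)³ / 1.16995e+15) s
T ≈ 1.382e+06 s = 15.99 days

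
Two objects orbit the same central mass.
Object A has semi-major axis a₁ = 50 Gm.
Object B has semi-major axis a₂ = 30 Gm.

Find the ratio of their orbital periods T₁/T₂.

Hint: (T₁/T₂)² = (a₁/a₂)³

Convert to SI: a₁ = 50 Gm = 5e+10 m; a₂ = 30 Gm = 3e+10 m.
From Kepler's third law, (T₁/T₂)² = (a₁/a₂)³, so T₁/T₂ = (a₁/a₂)^(3/2).
a₁/a₂ = 5e+10 / 3e+10 = 1.66667.
T₁/T₂ = (1.66667)^(3/2) ≈ 2.152.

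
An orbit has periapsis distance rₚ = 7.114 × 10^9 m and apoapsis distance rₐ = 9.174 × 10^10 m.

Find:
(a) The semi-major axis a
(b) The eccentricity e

(a) a = (rₚ + rₐ) / 2 = (7.114e+09 + 9.174e+10) / 2 ≈ 4.943e+10 m = 4.943 × 10^10 m.
(b) e = (rₐ − rₚ) / (rₐ + rₚ) = (9.174e+10 − 7.114e+09) / (9.174e+10 + 7.114e+09) ≈ 0.8561.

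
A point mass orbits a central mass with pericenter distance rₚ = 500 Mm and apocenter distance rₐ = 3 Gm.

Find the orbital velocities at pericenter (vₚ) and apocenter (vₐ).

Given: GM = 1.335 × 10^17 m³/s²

Convert to SI: rₚ = 500 Mm = 5e+08 m; rₐ = 3 Gm = 3e+09 m.
Use the vis-viva equation v² = GM(2/r − 1/a) with a = (rₚ + rₐ)/2 = (5e+08 + 3e+09)/2 = 1.75e+09 m.
vₚ = √(GM · (2/rₚ − 1/a)) = √(1.335e+17 · (2/5e+08 − 1/1.75e+09)) m/s ≈ 2.139e+04 m/s = 21.39 km/s.
vₐ = √(GM · (2/rₐ − 1/a)) = √(1.335e+17 · (2/3e+09 − 1/1.75e+09)) m/s ≈ 3566 m/s = 3.566 km/s.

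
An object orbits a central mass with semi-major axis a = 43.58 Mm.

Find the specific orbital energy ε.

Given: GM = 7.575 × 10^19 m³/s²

Convert to SI: a = 43.58 Mm = 4.358e+07 m.
ε = −GM / (2a).
ε = −7.575e+19 / (2 · 4.358e+07) J/kg ≈ -8.691e+11 J/kg = -869.1 GJ/kg.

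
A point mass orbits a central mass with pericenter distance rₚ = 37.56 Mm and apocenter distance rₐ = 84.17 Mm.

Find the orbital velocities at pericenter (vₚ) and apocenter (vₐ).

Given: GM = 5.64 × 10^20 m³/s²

Convert to SI: rₚ = 37.56 Mm = 3.756e+07 m; rₐ = 84.17 Mm = 8.417e+07 m.
Use the vis-viva equation v² = GM(2/r − 1/a) with a = (rₚ + rₐ)/2 = (3.756e+07 + 8.417e+07)/2 = 6.0865e+07 m.
vₚ = √(GM · (2/rₚ − 1/a)) = √(5.64e+20 · (2/3.756e+07 − 1/6.0865e+07)) m/s ≈ 4.557e+06 m/s = 4557 km/s.
vₐ = √(GM · (2/rₐ − 1/a)) = √(5.64e+20 · (2/8.417e+07 − 1/6.0865e+07)) m/s ≈ 2.033e+06 m/s = 2033 km/s.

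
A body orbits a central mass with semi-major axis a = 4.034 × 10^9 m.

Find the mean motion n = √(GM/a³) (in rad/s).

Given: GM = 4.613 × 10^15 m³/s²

n = √(GM / a³).
n = √(4.613e+15 / (4.034e+09)³) rad/s ≈ 2.651e-07 rad/s.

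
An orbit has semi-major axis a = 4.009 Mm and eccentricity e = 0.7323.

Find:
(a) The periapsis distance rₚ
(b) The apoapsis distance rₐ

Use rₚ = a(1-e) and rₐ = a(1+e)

Convert to SI: a = 4.009 Mm = 4.009e+06 m.
(a) rₚ = a(1 − e) = 4.009e+06 · (1 − 0.7323) = 4.009e+06 · 0.2677 ≈ 1.073e+06 m = 1.073 Mm.
(b) rₐ = a(1 + e) = 4.009e+06 · (1 + 0.7323) = 4.009e+06 · 1.7323 ≈ 6.945e+06 m = 6.945 Mm.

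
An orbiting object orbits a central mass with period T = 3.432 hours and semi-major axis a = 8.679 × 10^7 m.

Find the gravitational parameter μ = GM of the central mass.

Convert to SI: T = 3.432 hours = 12355.2 s.
GM = 4π² · a³ / T².
GM = 4π² · (8.679e+07)³ / (12355.2)² m³/s² ≈ 1.691e+17 m³/s² = 1.691 × 10^17 m³/s².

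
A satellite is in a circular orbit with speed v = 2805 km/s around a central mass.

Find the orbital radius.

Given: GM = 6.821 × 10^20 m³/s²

Convert to SI: v = 2805 km/s = 2.805e+06 m/s.
For a circular orbit, v² = GM / r, so r = GM / v².
r = 6.821e+20 / (2.805e+06)² m ≈ 8.669e+07 m = 86.69 Mm.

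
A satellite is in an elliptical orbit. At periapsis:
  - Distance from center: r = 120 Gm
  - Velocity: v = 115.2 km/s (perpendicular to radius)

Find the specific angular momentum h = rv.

Convert to SI: r = 120 Gm = 1.2e+11 m; v = 115.2 km/s = 115200 m/s.
With v perpendicular to r, h = r · v.
h = 1.2e+11 · 115200 m²/s ≈ 1.382e+16 m²/s.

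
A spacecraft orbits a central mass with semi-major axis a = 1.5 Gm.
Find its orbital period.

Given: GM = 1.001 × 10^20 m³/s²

Convert to SI: a = 1.5 Gm = 1.5e+09 m.
Kepler's third law: T = 2π √(a³ / GM).
Substituting a = 1.5e+09 m and GM = 1.001e+20 m³/s²:
T = 2π √((1.5e+09)³ / 1.001e+20) s
T ≈ 3.648e+04 s = 10.13 hours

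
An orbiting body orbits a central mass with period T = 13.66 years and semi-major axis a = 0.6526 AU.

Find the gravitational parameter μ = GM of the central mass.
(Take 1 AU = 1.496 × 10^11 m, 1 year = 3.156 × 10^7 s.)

Convert to SI: T = 13.66 years = 4.3111e+08 s; a = 0.6526 AU = 9.7629e+10 m.
GM = 4π² · a³ / T².
GM = 4π² · (9.7629e+10)³ / (4.3111e+08)² m³/s² ≈ 1.977e+17 m³/s² = 1.977 × 10^17 m³/s².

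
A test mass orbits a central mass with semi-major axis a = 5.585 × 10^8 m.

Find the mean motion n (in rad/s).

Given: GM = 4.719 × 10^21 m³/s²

n = √(GM / a³).
n = √(4.719e+21 / (5.585e+08)³) rad/s ≈ 0.005205 rad/s.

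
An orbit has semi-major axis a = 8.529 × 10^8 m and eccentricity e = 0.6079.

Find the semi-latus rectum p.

p = a (1 − e²).
p = 8.529e+08 · (1 − (0.6079)²) = 8.529e+08 · 0.630458 ≈ 5.377e+08 m = 5.377 × 10^8 m.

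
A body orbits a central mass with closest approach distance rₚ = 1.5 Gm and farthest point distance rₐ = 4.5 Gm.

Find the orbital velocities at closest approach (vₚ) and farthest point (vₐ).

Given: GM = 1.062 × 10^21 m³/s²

Convert to SI: rₚ = 1.5 Gm = 1.5e+09 m; rₐ = 4.5 Gm = 4.5e+09 m.
Use the vis-viva equation v² = GM(2/r − 1/a) with a = (rₚ + rₐ)/2 = (1.5e+09 + 4.5e+09)/2 = 3e+09 m.
vₚ = √(GM · (2/rₚ − 1/a)) = √(1.062e+21 · (2/1.5e+09 − 1/3e+09)) m/s ≈ 1.031e+06 m/s = 1031 km/s.
vₐ = √(GM · (2/rₐ − 1/a)) = √(1.062e+21 · (2/4.5e+09 − 1/3e+09)) m/s ≈ 3.435e+05 m/s = 343.5 km/s.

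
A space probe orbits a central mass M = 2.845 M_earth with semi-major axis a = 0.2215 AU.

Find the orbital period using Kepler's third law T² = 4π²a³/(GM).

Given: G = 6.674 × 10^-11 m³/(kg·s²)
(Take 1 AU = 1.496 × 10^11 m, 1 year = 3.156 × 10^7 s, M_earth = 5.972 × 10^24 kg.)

Convert to SI: a = 0.2215 AU = 3.31364e+10 m; M = 2.845 M_earth = 1.69903e+25 kg.
GM = G · M = 6.674e-11 · 1.69903e+25 = 1.13394e+15 m³/s².
Kepler's third law: T = 2π √(a³ / GM).
Substituting a = 3.31364e+10 m and GM = 1.13394e+15 m³/s²:
T = 2π √((3.31364e+10)³ / 1.13394e+15) s
T ≈ 1.125e+09 s = 35.66 years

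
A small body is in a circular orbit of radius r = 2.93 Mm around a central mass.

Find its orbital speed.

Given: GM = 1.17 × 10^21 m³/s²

Convert to SI: r = 2.93 Mm = 2.93e+06 m.
For a circular orbit, gravity supplies the centripetal force, so v = √(GM / r).
v = √(1.17e+21 / 2.93e+06) m/s ≈ 1.998e+07 m/s = 1.998e+04 km/s.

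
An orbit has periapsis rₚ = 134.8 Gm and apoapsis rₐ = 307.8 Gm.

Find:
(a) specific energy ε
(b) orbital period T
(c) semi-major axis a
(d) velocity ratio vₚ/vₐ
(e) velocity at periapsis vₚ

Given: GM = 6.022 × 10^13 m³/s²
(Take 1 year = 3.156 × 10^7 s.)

Convert to SI: rₚ = 134.8 Gm = 1.348e+11 m; rₐ = 307.8 Gm = 3.078e+11 m.
(a) With a = (rₚ + rₐ)/2 = 2.213e+11 m, ε = −GM/(2a) = −6.022e+13/(2 · 2.213e+11) J/kg ≈ -136.1 J/kg
(b) With a = (rₚ + rₐ)/2 = 2.213e+11 m, T = 2π √(a³/GM) = 2π √((2.213e+11)³/6.022e+13) s ≈ 8.429e+10 s
(c) a = (rₚ + rₐ)/2 = (1.348e+11 + 3.078e+11)/2 ≈ 2.213e+11 m
(d) Conservation of angular momentum (rₚvₚ = rₐvₐ) gives vₚ/vₐ = rₐ/rₚ = 3.078e+11/1.348e+11 ≈ 2.283
(e) With a = (rₚ + rₐ)/2 = 2.213e+11 m, vₚ = √(GM (2/rₚ − 1/a)) = √(6.022e+13 · (2/1.348e+11 − 1/2.213e+11)) m/s ≈ 24.93 m/s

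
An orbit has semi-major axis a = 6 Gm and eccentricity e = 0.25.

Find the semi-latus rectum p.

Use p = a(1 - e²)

Convert to SI: a = 6 Gm = 6e+09 m.
p = a (1 − e²).
p = 6e+09 · (1 − (0.25)²) = 6e+09 · 0.9375 ≈ 5.625e+09 m = 5.625 Gm.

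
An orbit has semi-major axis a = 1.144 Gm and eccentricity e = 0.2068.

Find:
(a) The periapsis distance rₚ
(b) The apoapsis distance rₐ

Convert to SI: a = 1.144 Gm = 1.144e+09 m.
(a) rₚ = a(1 − e) = 1.144e+09 · (1 − 0.2068) = 1.144e+09 · 0.7932 ≈ 9.074e+08 m = 907.4 Mm.
(b) rₐ = a(1 + e) = 1.144e+09 · (1 + 0.2068) = 1.144e+09 · 1.2068 ≈ 1.381e+09 m = 1.381 Gm.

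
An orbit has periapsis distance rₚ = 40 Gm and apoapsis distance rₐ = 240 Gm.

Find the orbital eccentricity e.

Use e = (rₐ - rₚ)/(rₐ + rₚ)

Convert to SI: rₚ = 40 Gm = 4e+10 m; rₐ = 240 Gm = 2.4e+11 m.
e = (rₐ − rₚ) / (rₐ + rₚ).
e = (2.4e+11 − 4e+10) / (2.4e+11 + 4e+10) = 2e+11 / 2.8e+11 ≈ 0.7143.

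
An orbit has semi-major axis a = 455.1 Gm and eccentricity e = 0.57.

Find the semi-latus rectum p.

Convert to SI: a = 455.1 Gm = 4.551e+11 m.
p = a (1 − e²).
p = 4.551e+11 · (1 − (0.57)²) = 4.551e+11 · 0.6751 ≈ 3.072e+11 m = 307.2 Gm.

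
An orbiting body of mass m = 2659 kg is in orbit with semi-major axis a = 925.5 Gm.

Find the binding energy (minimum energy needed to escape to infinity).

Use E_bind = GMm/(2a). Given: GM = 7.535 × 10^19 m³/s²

Convert to SI: a = 925.5 Gm = 9.255e+11 m.
Total orbital energy is E = −GMm/(2a); binding energy is E_bind = −E = GMm/(2a).
E_bind = 7.535e+19 · 2659 / (2 · 9.255e+11) J ≈ 1.082e+11 J = 108.2 GJ.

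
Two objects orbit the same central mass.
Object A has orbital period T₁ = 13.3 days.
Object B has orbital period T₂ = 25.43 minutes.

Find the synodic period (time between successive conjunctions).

Convert to SI: T₁ = 13.3 days = 1.14912e+06 s; T₂ = 25.43 minutes = 1525.8 s.
T_syn = |T₁ · T₂ / (T₁ − T₂)|.
T_syn = |1.14912e+06 · 1525.8 / (1.14912e+06 − 1525.8)| s ≈ 1528 s = 25.46 minutes.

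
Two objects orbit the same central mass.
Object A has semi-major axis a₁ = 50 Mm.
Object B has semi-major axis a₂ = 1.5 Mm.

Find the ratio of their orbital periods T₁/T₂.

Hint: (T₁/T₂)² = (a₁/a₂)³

Convert to SI: a₁ = 50 Mm = 5e+07 m; a₂ = 1.5 Mm = 1.5e+06 m.
From Kepler's third law, (T₁/T₂)² = (a₁/a₂)³, so T₁/T₂ = (a₁/a₂)^(3/2).
a₁/a₂ = 5e+07 / 1.5e+06 = 33.3333.
T₁/T₂ = (33.3333)^(3/2) ≈ 192.5.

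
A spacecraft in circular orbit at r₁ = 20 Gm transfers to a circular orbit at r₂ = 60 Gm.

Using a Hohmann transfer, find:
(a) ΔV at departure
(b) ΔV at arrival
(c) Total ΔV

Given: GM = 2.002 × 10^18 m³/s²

Convert to SI: r₁ = 20 Gm = 2e+10 m; r₂ = 60 Gm = 6e+10 m.
Transfer semi-major axis: a_t = (r₁ + r₂)/2 = (2e+10 + 6e+10)/2 = 4e+10 m.
Circular speeds: v₁ = √(GM/r₁) = 10005 m/s, v₂ = √(GM/r₂) = 5776.39 m/s.
Transfer speeds (vis-viva v² = GM(2/r − 1/a_t)): v₁ᵗ = 12253.6 m/s, v₂ᵗ = 4084.52 m/s.
(a) ΔV₁ = |v₁ᵗ − v₁| ≈ 2249 m/s = 2.249 km/s.
(b) ΔV₂ = |v₂ − v₂ᵗ| ≈ 1692 m/s = 1.692 km/s.
(c) ΔV_total = ΔV₁ + ΔV₂ ≈ 3940 m/s = 3.94 km/s.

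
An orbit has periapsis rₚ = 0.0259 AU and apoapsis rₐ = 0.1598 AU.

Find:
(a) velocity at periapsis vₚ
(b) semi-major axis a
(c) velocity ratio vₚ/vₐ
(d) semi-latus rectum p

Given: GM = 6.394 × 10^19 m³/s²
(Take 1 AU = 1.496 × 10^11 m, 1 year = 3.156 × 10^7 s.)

Convert to SI: rₚ = 0.0259 AU = 3.87464e+09 m; rₐ = 0.1598 AU = 2.39061e+10 m.
(a) With a = (rₚ + rₐ)/2 = 1.38904e+10 m, vₚ = √(GM (2/rₚ − 1/a)) = √(6.394e+19 · (2/3.87464e+09 − 1/1.38904e+10)) m/s ≈ 1.685e+05 m/s
(b) a = (rₚ + rₐ)/2 = (3.87464e+09 + 2.39061e+10)/2 ≈ 1.389e+10 m
(c) Conservation of angular momentum (rₚvₚ = rₐvₐ) gives vₚ/vₐ = rₐ/rₚ = 2.39061e+10/3.87464e+09 ≈ 6.17
(d) From a = (rₚ + rₐ)/2 = 1.38904e+10 m and e = (rₐ − rₚ)/(rₐ + rₚ) = 0.721055, p = a(1 − e²) = 1.38904e+10 · (1 − (0.721055)²) ≈ 6.668e+09 m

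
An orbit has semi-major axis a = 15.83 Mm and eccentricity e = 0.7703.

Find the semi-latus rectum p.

Convert to SI: a = 15.83 Mm = 1.583e+07 m.
p = a (1 − e²).
p = 1.583e+07 · (1 − (0.7703)²) = 1.583e+07 · 0.406638 ≈ 6.437e+06 m = 6.437 Mm.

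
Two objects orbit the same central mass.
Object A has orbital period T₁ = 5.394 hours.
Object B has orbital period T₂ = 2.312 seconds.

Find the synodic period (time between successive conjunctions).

Convert to SI: T₁ = 5.394 hours = 19418.4 s.
T_syn = |T₁ · T₂ / (T₁ − T₂)|.
T_syn = |19418.4 · 2.312 / (19418.4 − 2.312)| s ≈ 2.312 s = 2.312 seconds.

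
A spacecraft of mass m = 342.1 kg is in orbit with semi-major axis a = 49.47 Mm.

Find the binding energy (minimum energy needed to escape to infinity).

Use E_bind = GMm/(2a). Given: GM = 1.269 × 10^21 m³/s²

Convert to SI: a = 49.47 Mm = 4.947e+07 m.
Total orbital energy is E = −GMm/(2a); binding energy is E_bind = −E = GMm/(2a).
E_bind = 1.269e+21 · 342.1 / (2 · 4.947e+07) J ≈ 4.388e+15 J = 4.388 PJ.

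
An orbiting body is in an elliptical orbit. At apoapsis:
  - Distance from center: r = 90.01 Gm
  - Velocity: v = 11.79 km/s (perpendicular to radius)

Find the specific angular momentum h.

Convert to SI: r = 90.01 Gm = 9.001e+10 m; v = 11.79 km/s = 11790 m/s.
With v perpendicular to r, h = r · v.
h = 9.001e+10 · 11790 m²/s ≈ 1.061e+15 m²/s.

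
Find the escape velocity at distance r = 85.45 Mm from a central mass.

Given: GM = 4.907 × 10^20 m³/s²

Convert to SI: r = 85.45 Mm = 8.545e+07 m.
Escape velocity comes from setting total energy to zero: ½v² − GM/r = 0 ⇒ v_esc = √(2GM / r).
v_esc = √(2 · 4.907e+20 / 8.545e+07) m/s ≈ 3.389e+06 m/s = 3389 km/s.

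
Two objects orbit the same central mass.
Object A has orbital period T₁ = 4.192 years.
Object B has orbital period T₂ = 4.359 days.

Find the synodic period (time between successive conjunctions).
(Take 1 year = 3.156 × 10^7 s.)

Convert to SI: T₁ = 4.192 years = 1.323e+08 s; T₂ = 4.359 days = 376618 s.
T_syn = |T₁ · T₂ / (T₁ − T₂)|.
T_syn = |1.323e+08 · 376618 / (1.323e+08 − 376618)| s ≈ 3.777e+05 s = 4.371 days.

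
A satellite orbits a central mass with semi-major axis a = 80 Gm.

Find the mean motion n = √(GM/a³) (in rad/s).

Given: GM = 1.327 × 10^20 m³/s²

Convert to SI: a = 80 Gm = 8e+10 m.
n = √(GM / a³).
n = √(1.327e+20 / (8e+10)³) rad/s ≈ 5.091e-07 rad/s.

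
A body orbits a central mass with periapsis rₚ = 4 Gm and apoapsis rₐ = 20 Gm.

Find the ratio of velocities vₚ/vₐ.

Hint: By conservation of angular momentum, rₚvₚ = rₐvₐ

Convert to SI: rₚ = 4 Gm = 4e+09 m; rₐ = 20 Gm = 2e+10 m.
Conservation of angular momentum gives rₚvₚ = rₐvₐ, so vₚ/vₐ = rₐ/rₚ.
vₚ/vₐ = 2e+10 / 4e+09 ≈ 5.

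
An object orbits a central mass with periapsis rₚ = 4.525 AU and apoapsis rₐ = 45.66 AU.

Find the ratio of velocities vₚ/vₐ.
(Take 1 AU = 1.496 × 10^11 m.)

Convert to SI: rₚ = 4.525 AU = 6.7694e+11 m; rₐ = 45.66 AU = 6.83074e+12 m.
Conservation of angular momentum gives rₚvₚ = rₐvₐ, so vₚ/vₐ = rₐ/rₚ.
vₚ/vₐ = 6.83074e+12 / 6.7694e+11 ≈ 10.09.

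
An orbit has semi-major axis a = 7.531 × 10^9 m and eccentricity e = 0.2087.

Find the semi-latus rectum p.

p = a (1 − e²).
p = 7.531e+09 · (1 − (0.2087)²) = 7.531e+09 · 0.956444 ≈ 7.203e+09 m = 7.203 × 10^9 m.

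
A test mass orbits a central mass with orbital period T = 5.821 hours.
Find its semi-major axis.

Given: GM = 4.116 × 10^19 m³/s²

Convert to SI: T = 5.821 hours = 20955.6 s.
Invert Kepler's third law: a = (GM · T² / (4π²))^(1/3).
Substituting T = 20955.6 s and GM = 4.116e+19 m³/s²:
a = (4.116e+19 · (20955.6)² / (4π²))^(1/3) m
a ≈ 7.707e+08 m = 7.707 × 10^8 m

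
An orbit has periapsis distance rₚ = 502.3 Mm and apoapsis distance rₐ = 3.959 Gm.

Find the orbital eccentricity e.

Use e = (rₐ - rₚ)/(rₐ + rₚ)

Convert to SI: rₚ = 502.3 Mm = 5.023e+08 m; rₐ = 3.959 Gm = 3.959e+09 m.
e = (rₐ − rₚ) / (rₐ + rₚ).
e = (3.959e+09 − 5.023e+08) / (3.959e+09 + 5.023e+08) = 3.4567e+09 / 4.4613e+09 ≈ 0.7748.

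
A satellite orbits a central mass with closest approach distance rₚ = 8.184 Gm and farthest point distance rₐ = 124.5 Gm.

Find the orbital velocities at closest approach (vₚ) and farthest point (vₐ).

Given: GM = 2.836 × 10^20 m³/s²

Convert to SI: rₚ = 8.184 Gm = 8.184e+09 m; rₐ = 124.5 Gm = 1.245e+11 m.
Use the vis-viva equation v² = GM(2/r − 1/a) with a = (rₚ + rₐ)/2 = (8.184e+09 + 1.245e+11)/2 = 6.6342e+10 m.
vₚ = √(GM · (2/rₚ − 1/a)) = √(2.836e+20 · (2/8.184e+09 − 1/6.6342e+10)) m/s ≈ 2.55e+05 m/s = 255 km/s.
vₐ = √(GM · (2/rₐ − 1/a)) = √(2.836e+20 · (2/1.245e+11 − 1/6.6342e+10)) m/s ≈ 1.676e+04 m/s = 16.76 km/s.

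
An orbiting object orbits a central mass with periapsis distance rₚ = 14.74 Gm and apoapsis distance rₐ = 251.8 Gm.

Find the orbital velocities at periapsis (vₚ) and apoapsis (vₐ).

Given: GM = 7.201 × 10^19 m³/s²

Convert to SI: rₚ = 14.74 Gm = 1.474e+10 m; rₐ = 251.8 Gm = 2.518e+11 m.
Use the vis-viva equation v² = GM(2/r − 1/a) with a = (rₚ + rₐ)/2 = (1.474e+10 + 2.518e+11)/2 = 1.3327e+11 m.
vₚ = √(GM · (2/rₚ − 1/a)) = √(7.201e+19 · (2/1.474e+10 − 1/1.3327e+11)) m/s ≈ 9.607e+04 m/s = 96.07 km/s.
vₐ = √(GM · (2/rₐ − 1/a)) = √(7.201e+19 · (2/2.518e+11 − 1/1.3327e+11)) m/s ≈ 5624 m/s = 5.624 km/s.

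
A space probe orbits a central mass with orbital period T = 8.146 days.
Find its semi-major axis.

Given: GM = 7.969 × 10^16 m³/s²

Convert to SI: T = 8.146 days = 703814 s.
Invert Kepler's third law: a = (GM · T² / (4π²))^(1/3).
Substituting T = 703814 s and GM = 7.969e+16 m³/s²:
a = (7.969e+16 · (703814)² / (4π²))^(1/3) m
a ≈ 1e+09 m = 1000 Mm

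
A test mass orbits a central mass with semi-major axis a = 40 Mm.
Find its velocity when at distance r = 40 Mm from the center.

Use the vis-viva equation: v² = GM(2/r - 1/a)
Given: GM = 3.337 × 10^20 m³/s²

Convert to SI: a = 40 Mm = 4e+07 m; r = 40 Mm = 4e+07 m.
Vis-viva: v = √(GM · (2/r − 1/a)).
2/r − 1/a = 2/4e+07 − 1/4e+07 = 2.5e-08 m⁻¹.
v = √(3.337e+20 · 2.5e-08) m/s ≈ 2.888e+06 m/s = 2888 km/s.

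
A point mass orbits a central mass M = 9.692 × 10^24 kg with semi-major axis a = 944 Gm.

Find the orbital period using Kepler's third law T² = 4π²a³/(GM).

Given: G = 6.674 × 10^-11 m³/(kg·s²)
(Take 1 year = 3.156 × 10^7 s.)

Convert to SI: a = 944 Gm = 9.44e+11 m.
GM = G · M = 6.674e-11 · 9.692e+24 = 6.46844e+14 m³/s².
Kepler's third law: T = 2π √(a³ / GM).
Substituting a = 9.44e+11 m and GM = 6.46844e+14 m³/s²:
T = 2π √((9.44e+11)³ / 6.46844e+14) s
T ≈ 2.266e+11 s = 7180 years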